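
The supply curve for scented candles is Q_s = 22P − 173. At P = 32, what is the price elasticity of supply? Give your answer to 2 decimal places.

At P = 32, Q_s = 531.
dQ_s/dP = 22.
ε_s = (dQ_s/dP)(P/Q_s) = (22)(32/531).

1.33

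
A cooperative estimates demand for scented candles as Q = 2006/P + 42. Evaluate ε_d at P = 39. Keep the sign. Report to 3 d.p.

-0.550

At P = 39, Q = 93.436.
dQ/dP = −2006/P² = -1.319.
ε = (dQ/dP)(P/Q) = (-1.319)(39/93.436).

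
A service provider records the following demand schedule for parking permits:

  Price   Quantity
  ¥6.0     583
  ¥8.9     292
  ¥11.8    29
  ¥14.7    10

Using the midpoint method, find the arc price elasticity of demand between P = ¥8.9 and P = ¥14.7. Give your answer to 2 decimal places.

At P = 8.9, Q = 292; at P = 14.7, Q = 10.
ΔQ = -282, ΔP = 5.8. Midpoints: P̄ = 11.80, Q̄ = 151.0.
ε = (ΔQ/ΔP)(P̄/Q̄) = (-282/5.8)(11.80/151.0).

-3.80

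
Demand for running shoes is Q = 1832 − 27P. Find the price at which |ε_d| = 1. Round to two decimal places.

33.93

For linear demand Q = a − bP, ε = −bP/(a − bP). |ε| = 1 when bP = a − bP, i.e. P = a/(2b).
P = 1832/(2·27) = 1832/54 = 33.9259.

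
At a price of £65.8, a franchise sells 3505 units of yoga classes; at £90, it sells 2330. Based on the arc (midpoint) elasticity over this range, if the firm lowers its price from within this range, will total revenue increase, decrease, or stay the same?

increase

Arc ε = (-1175/24.2)(77.90/2917.5) ≈ -1.296.
|ε| = 1.30 > 1, so demand is elastic. A price cut therefore raises total revenue.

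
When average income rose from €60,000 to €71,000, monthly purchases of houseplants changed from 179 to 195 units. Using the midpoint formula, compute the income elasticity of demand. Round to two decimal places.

ΔQ = 16, ΔI = 11000. Midpoints: Ī = 65,500, Q̄ = 187.0.
ε_I = (ΔQ/ΔI)(Ī/Q̄) = (16/11000)(65500/187.0).

0.51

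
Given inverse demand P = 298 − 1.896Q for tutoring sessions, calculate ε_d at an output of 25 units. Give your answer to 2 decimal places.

At Q = 25, P = 298 − 1.896(25) = 250.60.
dP/dQ = −1.896, so dQ/dP = 1/(−1.896) = -0.527.
ε = (dQ/dP)(P/Q) = (-0.527)(250.60/25).

-5.29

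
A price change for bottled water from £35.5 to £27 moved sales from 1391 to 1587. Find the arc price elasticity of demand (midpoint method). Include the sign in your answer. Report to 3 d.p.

-0.484

ΔQ = 1587 − 1391 = 196; ΔP = 27 − 35.5 = -8.5.
Midpoints: P̄ = 31.25, Q̄ = 1489.0.
ε = (ΔQ/ΔP)(P̄/Q̄) = (196/-8.5)(31.25/1489.0).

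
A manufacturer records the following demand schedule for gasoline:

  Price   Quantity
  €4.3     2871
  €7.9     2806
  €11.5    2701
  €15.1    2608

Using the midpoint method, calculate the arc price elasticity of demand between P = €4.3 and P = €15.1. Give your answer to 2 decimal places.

-0.09

At P = 4.3, Q = 2871; at P = 15.1, Q = 2608.
ΔQ = -263, ΔP = 10.8. Midpoints: P̄ = 9.70, Q̄ = 2739.5.
ε = (ΔQ/ΔP)(P̄/Q̄) = (-263/10.8)(9.70/2739.5).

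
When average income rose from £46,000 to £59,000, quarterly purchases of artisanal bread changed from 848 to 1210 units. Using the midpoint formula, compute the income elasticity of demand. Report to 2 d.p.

ΔQ = 362, ΔI = 13000. Midpoints: Ī = 52,500, Q̄ = 1029.0.
ε_I = (ΔQ/ΔI)(Ī/Q̄) = (362/13000)(52500/1029.0).

1.42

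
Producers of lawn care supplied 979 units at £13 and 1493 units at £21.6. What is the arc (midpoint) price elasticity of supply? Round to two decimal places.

ΔQ = 1493 − 979 = 514; ΔP = 21.6 − 13 = 8.6.
Midpoints: P̄ = 17.30, Q̄ = 1236.0.
ε_s = (ΔQ/ΔP)(P̄/Q̄) = (514/8.6)(17.30/1236.0).

0.84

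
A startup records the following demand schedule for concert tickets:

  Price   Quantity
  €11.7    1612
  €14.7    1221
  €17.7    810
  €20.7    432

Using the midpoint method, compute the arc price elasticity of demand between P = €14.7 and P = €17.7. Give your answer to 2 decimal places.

-2.19

At P = 14.7, Q = 1221; at P = 17.7, Q = 810.
ΔQ = -411, ΔP = 3.0. Midpoints: P̄ = 16.20, Q̄ = 1015.5.
ε = (ΔQ/ΔP)(P̄/Q̄) = (-411/3.0)(16.20/1015.5).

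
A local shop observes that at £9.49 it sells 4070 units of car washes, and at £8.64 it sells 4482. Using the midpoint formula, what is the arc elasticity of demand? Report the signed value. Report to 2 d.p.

-1.03

ΔQ = 4482 − 4070 = 412; ΔP = 8.64 − 9.49 = -0.85.
Midpoints: P̄ = 9.07, Q̄ = 4276.0.
ε = (ΔQ/ΔP)(P̄/Q̄) = (412/-0.85)(9.07/4276.0).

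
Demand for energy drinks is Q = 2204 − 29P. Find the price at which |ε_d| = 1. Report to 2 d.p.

For linear demand Q = a − bP, ε = −bP/(a − bP). |ε| = 1 when bP = a − bP, i.e. P = a/(2b).
P = 2204/(2·29) = 2204/58 = 38.0000.

38.00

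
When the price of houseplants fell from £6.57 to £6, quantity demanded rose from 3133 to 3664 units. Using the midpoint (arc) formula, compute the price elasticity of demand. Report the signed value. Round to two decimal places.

ΔQ = 3664 − 3133 = 531; ΔP = 6 − 6.57 = -0.57.
Midpoints: P̄ = 6.29, Q̄ = 3398.5.
ε = (ΔQ/ΔP)(P̄/Q̄) = (531/-0.57)(6.29/3398.5).

-1.72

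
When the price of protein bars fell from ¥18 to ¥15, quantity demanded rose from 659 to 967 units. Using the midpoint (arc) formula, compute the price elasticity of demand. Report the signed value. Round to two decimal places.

-2.08

ΔQ = 967 − 659 = 308; ΔP = 15 − 18 = -3.
Midpoints: P̄ = 16.50, Q̄ = 813.0.
ε = (ΔQ/ΔP)(P̄/Q̄) = (308/-3)(16.50/813.0).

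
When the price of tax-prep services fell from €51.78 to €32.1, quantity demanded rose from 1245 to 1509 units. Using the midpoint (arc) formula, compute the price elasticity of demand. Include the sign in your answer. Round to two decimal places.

-0.41

ΔQ = 1509 − 1245 = 264; ΔP = 32.1 − 51.78 = -19.68.
Midpoints: P̄ = 41.94, Q̄ = 1377.0.
ε = (ΔQ/ΔP)(P̄/Q̄) = (264/-19.68)(41.94/1377.0).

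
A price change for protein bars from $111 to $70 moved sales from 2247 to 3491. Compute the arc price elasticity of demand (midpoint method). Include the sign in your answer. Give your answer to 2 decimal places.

-0.96

ΔQ = 3491 − 2247 = 1244; ΔP = 70 − 111 = -41.
Midpoints: P̄ = 90.50, Q̄ = 2869.0.
ε = (ΔQ/ΔP)(P̄/Q̄) = (1244/-41)(90.50/2869.0).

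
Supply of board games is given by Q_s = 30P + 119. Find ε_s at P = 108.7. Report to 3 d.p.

At P = 108.7, Q_s = 3380.
dQ_s/dP = 30.
ε_s = (dQ_s/dP)(P/Q_s) = (30)(108.7/3380).

0.965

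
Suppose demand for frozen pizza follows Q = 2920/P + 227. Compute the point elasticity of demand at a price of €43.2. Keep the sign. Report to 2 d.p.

-0.23

At P = 43.2, Q = 294.593.
dQ/dP = −2920/P² = -1.565.
ε = (dQ/dP)(P/Q) = (-1.565)(43.2/294.593).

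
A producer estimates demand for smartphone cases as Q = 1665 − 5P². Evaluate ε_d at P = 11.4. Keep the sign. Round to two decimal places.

At P = 11.4, Q = 1015.200.
dQ/dP = −10P = -114.
ε = (dQ/dP)(P/Q) = (-114)(11.4/1015.200).
|ε| > 1, so demand is elastic at this price.

-1.28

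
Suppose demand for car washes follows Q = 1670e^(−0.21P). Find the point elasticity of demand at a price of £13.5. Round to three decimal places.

At P = 13.5, Q = 98.060.
dQ/dP = −0.21·1670e^(−0.21P) = −0.21Q = -20.593.
ε = (dQ/dP)(P/Q) = (-20.593)(13.5/98.060).

-2.835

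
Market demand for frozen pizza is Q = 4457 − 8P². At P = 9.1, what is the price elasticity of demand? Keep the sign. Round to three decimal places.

-0.349

At P = 9.1, Q = 3794.520.
dQ/dP = −16P = -145.600.
ε = (dQ/dP)(P/Q) = (-145.600)(9.1/3794.520).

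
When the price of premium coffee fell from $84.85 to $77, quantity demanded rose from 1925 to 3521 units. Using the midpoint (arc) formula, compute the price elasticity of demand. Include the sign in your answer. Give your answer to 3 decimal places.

-6.042

ΔQ = 3521 − 1925 = 1596; ΔP = 77 − 84.85 = -7.85.
Midpoints: P̄ = 80.92, Q̄ = 2723.0.
ε = (ΔQ/ΔP)(P̄/Q̄) = (1596/-7.85)(80.92/2723.0).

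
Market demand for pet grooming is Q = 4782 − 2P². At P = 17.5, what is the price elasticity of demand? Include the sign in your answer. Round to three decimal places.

At P = 17.5, Q = 4169.500.
dQ/dP = −4P = -70.
ε = (dQ/dP)(P/Q) = (-70)(17.5/4169.500).

-0.294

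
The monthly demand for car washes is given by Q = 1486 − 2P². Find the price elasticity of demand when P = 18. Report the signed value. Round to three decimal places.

At P = 18, Q = 838.
dQ/dP = −4P = -72.
ε = (dQ/dP)(P/Q) = (-72)(18/838).

-1.547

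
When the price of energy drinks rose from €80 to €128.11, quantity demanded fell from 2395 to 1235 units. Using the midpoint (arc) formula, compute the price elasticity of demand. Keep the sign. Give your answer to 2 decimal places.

-1.38

ΔQ = 1235 − 2395 = -1160; ΔP = 128.11 − 80 = 48.11.
Midpoints: P̄ = 104.06, Q̄ = 1815.0.
ε = (ΔQ/ΔP)(P̄/Q̄) = (-1160/48.11)(104.06/1815.0).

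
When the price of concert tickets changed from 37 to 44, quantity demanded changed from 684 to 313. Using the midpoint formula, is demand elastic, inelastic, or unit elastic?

elastic

Arc ε ≈ -4.306.
|ε| = 4.31 > 1.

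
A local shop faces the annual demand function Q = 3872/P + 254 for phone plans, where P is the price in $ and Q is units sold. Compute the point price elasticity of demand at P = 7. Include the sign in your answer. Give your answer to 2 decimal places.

At P = 7, Q = 807.143.
dQ/dP = −3872/P² = -79.020.
ε = (dQ/dP)(P/Q) = (-79.020)(7/807.143).

-0.69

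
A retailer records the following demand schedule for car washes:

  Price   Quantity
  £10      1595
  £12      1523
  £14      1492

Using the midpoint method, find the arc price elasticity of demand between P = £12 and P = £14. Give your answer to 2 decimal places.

-0.13

At P = 12, Q = 1523; at P = 14, Q = 1492.
ΔQ = -31, ΔP = 2. Midpoints: P̄ = 13.00, Q̄ = 1507.5.
ε = (ΔQ/ΔP)(P̄/Q̄) = (-31/2)(13.00/1507.5).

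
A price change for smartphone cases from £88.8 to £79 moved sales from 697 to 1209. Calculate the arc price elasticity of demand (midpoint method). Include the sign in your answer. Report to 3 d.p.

-4.600

ΔQ = 1209 − 697 = 512; ΔP = 79 − 88.8 = -9.8.
Midpoints: P̄ = 83.90, Q̄ = 953.0.
ε = (ΔQ/ΔP)(P̄/Q̄) = (512/-9.8)(83.90/953.0).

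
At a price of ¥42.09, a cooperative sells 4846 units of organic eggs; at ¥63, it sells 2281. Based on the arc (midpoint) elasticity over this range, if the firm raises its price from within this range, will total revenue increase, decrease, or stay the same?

decrease

Arc ε = (-2565/20.91)(52.55/3563.5) ≈ -1.809.
|ε| = 1.81 > 1, so demand is elastic. A price rise therefore reduces total revenue.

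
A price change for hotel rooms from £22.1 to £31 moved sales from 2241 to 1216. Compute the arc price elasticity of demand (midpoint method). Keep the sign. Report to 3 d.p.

ΔQ = 1216 − 2241 = -1025; ΔP = 31 − 22.1 = 8.9.
Midpoints: P̄ = 26.55, Q̄ = 1728.5.
ε = (ΔQ/ΔP)(P̄/Q̄) = (-1025/8.9)(26.55/1728.5).

-1.769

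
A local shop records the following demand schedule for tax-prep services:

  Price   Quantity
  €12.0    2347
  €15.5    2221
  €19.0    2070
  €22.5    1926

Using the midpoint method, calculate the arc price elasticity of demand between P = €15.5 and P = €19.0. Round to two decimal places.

-0.35

At P = 15.5, Q = 2221; at P = 19.0, Q = 2070.
ΔQ = -151, ΔP = 3.5. Midpoints: P̄ = 17.25, Q̄ = 2145.5.
ε = (ΔQ/ΔP)(P̄/Q̄) = (-151/3.5)(17.25/2145.5).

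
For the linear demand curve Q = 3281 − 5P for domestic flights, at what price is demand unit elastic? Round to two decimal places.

For linear demand Q = a − bP, ε = −bP/(a − bP). |ε| = 1 when bP = a − bP, i.e. P = a/(2b).
P = 3281/(2·5) = 3281/10 = 328.1000.

328.10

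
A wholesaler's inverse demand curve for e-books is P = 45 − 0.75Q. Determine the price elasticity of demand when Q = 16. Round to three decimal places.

-2.750

At Q = 16, P = 45 − 0.75(16) = 33.00.
dP/dQ = −0.75, so dQ/dP = 1/(−0.75) = -1.333.
ε = (dQ/dP)(P/Q) = (-1.333)(33.00/16).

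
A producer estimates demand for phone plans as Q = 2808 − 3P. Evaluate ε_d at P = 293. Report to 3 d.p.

-0.456

At P = 293, Q = 1929.
dQ/dP = −3.
ε = (dQ/dP)(P/Q) = (-3)(293/1929).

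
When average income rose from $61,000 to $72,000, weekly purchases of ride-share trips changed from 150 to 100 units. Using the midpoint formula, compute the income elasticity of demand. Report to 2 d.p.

-2.42

ΔQ = -50, ΔI = 11000. Midpoints: Ī = 66,500, Q̄ = 125.0.
ε_I = (ΔQ/ΔI)(Ī/Q̄) = (-50/11000)(66500/125.0).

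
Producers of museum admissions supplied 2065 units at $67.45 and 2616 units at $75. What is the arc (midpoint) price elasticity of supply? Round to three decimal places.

2.221

ΔQ = 2616 − 2065 = 551; ΔP = 75 − 67.45 = 7.55.
Midpoints: P̄ = 71.22, Q̄ = 2340.5.
ε_s = (ΔQ/ΔP)(P̄/Q̄) = (551/7.55)(71.22/2340.5).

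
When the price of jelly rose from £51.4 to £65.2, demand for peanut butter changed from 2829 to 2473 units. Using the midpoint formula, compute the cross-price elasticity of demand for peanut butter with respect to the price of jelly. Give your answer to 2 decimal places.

-0.57

ΔQ_x = 2473 − 2829 = -356; ΔP_y = 65.2 − 51.4 = 13.8.
Midpoints: P̄_y = 58.30, Q̄_x = 2651.0.
ε_xy = (ΔQ_x/ΔP_y)(P̄_y/Q̄_x) = (-356/13.8)(58.30/2651.0).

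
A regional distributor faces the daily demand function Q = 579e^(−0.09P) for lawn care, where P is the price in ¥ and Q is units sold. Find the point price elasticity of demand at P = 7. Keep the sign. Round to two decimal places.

At P = 7, Q = 308.371.
dQ/dP = −0.09·579e^(−0.09P) = −0.09Q = -27.753.
ε = (dQ/dP)(P/Q) = (-27.753)(7/308.371).
|ε| < 1, so demand is inelastic at this price.

-0.63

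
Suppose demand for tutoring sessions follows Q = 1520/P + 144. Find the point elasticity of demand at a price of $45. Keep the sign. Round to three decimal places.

At P = 45, Q = 177.778.
dQ/dP = −1520/P² = -0.751.
ε = (dQ/dP)(P/Q) = (-0.751)(45/177.778).

-0.190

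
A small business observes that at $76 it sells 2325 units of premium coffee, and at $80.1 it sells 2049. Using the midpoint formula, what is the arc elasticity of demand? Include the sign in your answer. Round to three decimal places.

ΔQ = 2049 − 2325 = -276; ΔP = 80.1 − 76 = 4.1.
Midpoints: P̄ = 78.05, Q̄ = 2187.0.
ε = (ΔQ/ΔP)(P̄/Q̄) = (-276/4.1)(78.05/2187.0).

-2.402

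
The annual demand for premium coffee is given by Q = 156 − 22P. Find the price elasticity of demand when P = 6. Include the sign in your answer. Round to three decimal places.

At P = 6, Q = 24.
dQ/dP = −22.
ε = (dQ/dP)(P/Q) = (-22)(6/24).

-5.500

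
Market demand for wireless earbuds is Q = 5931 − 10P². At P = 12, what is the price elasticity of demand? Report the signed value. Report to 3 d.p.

-0.641

At P = 12, Q = 4491.
dQ/dP = −20P = -240.
ε = (dQ/dP)(P/Q) = (-240)(12/4491).
|ε| < 1, so demand is inelastic at this price.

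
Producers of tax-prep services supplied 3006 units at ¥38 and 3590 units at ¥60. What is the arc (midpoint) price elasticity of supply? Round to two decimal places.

0.39

ΔQ = 3590 − 3006 = 584; ΔP = 60 − 38 = 22.
Midpoints: P̄ = 49.00, Q̄ = 3298.0.
ε_s = (ΔQ/ΔP)(P̄/Q̄) = (584/22)(49.00/3298.0).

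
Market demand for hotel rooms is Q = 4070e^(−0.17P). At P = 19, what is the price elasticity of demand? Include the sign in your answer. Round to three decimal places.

-3.230

At P = 19, Q = 160.999.
dQ/dP = −0.17·4070e^(−0.17P) = −0.17Q = -27.370.
ε = (dQ/dP)(P/Q) = (-27.370)(19/160.999).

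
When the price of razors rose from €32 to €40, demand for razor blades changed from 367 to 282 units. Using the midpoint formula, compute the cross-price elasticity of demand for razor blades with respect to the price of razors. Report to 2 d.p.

-1.18

ΔQ_x = 282 − 367 = -85; ΔP_y = 40 − 32 = 8.
Midpoints: P̄_y = 36.00, Q̄_x = 324.5.
ε_xy = (ΔQ_x/ΔP_y)(P̄_y/Q̄_x) = (-85/8)(36.00/324.5).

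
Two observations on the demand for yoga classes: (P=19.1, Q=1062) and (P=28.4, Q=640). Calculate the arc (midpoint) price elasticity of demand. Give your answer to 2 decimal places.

-1.27

ΔQ = 640 − 1062 = -422; ΔP = 28.4 − 19.1 = 9.3.
Midpoints: P̄ = 23.75, Q̄ = 851.0.
ε = (ΔQ/ΔP)(P̄/Q̄) = (-422/9.3)(23.75/851.0).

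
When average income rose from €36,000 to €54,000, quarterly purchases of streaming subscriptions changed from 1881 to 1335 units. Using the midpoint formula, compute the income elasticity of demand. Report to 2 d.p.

-0.85

ΔQ = -546, ΔI = 18000. Midpoints: Ī = 45,000, Q̄ = 1608.0.
ε_I = (ΔQ/ΔI)(Ī/Q̄) = (-546/18000)(45000/1608.0).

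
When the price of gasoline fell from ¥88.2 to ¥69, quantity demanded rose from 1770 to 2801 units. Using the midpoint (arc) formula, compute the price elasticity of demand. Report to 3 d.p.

ΔQ = 2801 − 1770 = 1031; ΔP = 69 − 88.2 = -19.2.
Midpoints: P̄ = 78.60, Q̄ = 2285.5.
ε = (ΔQ/ΔP)(P̄/Q̄) = (1031/-19.2)(78.60/2285.5).

-1.847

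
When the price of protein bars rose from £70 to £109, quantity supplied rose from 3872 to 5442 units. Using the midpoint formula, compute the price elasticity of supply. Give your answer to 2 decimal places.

ΔQ = 5442 − 3872 = 1570; ΔP = 109 − 70 = 39.
Midpoints: P̄ = 89.50, Q̄ = 4657.0.
ε_s = (ΔQ/ΔP)(P̄/Q̄) = (1570/39)(89.50/4657.0).

0.77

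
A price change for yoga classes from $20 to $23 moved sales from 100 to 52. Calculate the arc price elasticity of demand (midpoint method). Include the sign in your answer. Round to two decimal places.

-4.53

ΔQ = 52 − 100 = -48; ΔP = 23 − 20 = 3.
Midpoints: P̄ = 21.50, Q̄ = 76.0.
ε = (ΔQ/ΔP)(P̄/Q̄) = (-48/3)(21.50/76.0).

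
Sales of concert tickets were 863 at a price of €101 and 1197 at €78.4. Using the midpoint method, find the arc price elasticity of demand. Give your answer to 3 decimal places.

-1.287

ΔQ = 1197 − 863 = 334; ΔP = 78.4 − 101 = -22.6.
Midpoints: P̄ = 89.70, Q̄ = 1030.0.
ε = (ΔQ/ΔP)(P̄/Q̄) = (334/-22.6)(89.70/1030.0).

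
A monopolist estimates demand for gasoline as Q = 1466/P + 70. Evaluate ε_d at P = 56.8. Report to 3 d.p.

-0.269

At P = 56.8, Q = 95.810.
dQ/dP = −1466/P² = -0.454.
ε = (dQ/dP)(P/Q) = (-0.454)(56.8/95.810).
|ε| < 1, so demand is inelastic at this price.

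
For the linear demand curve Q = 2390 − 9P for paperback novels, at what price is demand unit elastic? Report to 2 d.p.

132.78

For linear demand Q = a − bP, ε = −bP/(a − bP). |ε| = 1 when bP = a − bP, i.e. P = a/(2b).
P = 2390/(2·9) = 2390/18 = 132.7778.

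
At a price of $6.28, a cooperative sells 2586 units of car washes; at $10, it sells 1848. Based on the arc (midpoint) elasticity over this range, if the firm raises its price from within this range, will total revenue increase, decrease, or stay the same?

Arc ε = (-738/3.72)(8.14/2217.0) ≈ -0.728.
|ε| = 0.73 < 1, so demand is inelastic. A price rise therefore raises total revenue.

increase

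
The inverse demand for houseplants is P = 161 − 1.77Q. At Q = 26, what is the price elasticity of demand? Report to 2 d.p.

-2.50

At Q = 26, P = 161 − 1.77(26) = 114.98.
dP/dQ = −1.77, so dQ/dP = 1/(−1.77) = -0.565.
ε = (dQ/dP)(P/Q) = (-0.565)(114.98/26).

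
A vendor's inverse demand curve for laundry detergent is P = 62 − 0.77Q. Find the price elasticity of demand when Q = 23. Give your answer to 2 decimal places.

At Q = 23, P = 62 − 0.77(23) = 44.29.
dP/dQ = −0.77, so dQ/dP = 1/(−0.77) = -1.299.
ε = (dQ/dP)(P/Q) = (-1.299)(44.29/23).

-2.50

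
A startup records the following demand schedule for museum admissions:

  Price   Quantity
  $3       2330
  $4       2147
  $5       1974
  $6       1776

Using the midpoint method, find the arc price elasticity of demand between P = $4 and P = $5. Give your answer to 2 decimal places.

At P = 4, Q = 2147; at P = 5, Q = 1974.
ΔQ = -173, ΔP = 1. Midpoints: P̄ = 4.50, Q̄ = 2060.5.
ε = (ΔQ/ΔP)(P̄/Q̄) = (-173/1)(4.50/2060.5).

-0.38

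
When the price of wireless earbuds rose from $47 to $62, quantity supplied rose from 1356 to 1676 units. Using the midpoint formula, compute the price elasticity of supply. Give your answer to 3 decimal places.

ΔQ = 1676 − 1356 = 320; ΔP = 62 − 47 = 15.
Midpoints: P̄ = 54.50, Q̄ = 1516.0.
ε_s = (ΔQ/ΔP)(P̄/Q̄) = (320/15)(54.50/1516.0).

0.767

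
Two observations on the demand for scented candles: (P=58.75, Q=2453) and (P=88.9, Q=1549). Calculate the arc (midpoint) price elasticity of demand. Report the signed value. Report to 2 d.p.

-1.11

ΔQ = 1549 − 2453 = -904; ΔP = 88.9 − 58.75 = 30.15.
Midpoints: P̄ = 73.83, Q̄ = 2001.0.
ε = (ΔQ/ΔP)(P̄/Q̄) = (-904/30.15)(73.83/2001.0).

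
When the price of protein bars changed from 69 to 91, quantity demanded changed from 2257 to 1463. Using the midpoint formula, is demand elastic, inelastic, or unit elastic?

Arc ε ≈ -1.552.
|ε| = 1.55 > 1.

elastic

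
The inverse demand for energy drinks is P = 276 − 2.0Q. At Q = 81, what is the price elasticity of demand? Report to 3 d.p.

At Q = 81, P = 276 − 2.0(81) = 114.00.
dP/dQ = −2.0, so dQ/dP = 1/(−2.0) = -0.500.
ε = (dQ/dP)(P/Q) = (-0.500)(114.00/81).

-0.704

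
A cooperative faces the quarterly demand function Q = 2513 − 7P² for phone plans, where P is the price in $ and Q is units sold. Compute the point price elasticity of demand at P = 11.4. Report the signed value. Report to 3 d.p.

-1.135

At P = 11.4, Q = 1603.280.
dQ/dP = −14P = -159.600.
ε = (dQ/dP)(P/Q) = (-159.600)(11.4/1603.280).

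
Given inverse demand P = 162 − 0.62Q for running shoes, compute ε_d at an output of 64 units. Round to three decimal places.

-3.083

At Q = 64, P = 162 − 0.62(64) = 122.32.
dP/dQ = −0.62, so dQ/dP = 1/(−0.62) = -1.613.
ε = (dQ/dP)(P/Q) = (-1.613)(122.32/64).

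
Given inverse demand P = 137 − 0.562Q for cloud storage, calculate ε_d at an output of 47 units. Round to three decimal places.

-4.187

At Q = 47, P = 137 − 0.562(47) = 110.59.
dP/dQ = −0.562, so dQ/dP = 1/(−0.562) = -1.779.
ε = (dQ/dP)(P/Q) = (-1.779)(110.59/47).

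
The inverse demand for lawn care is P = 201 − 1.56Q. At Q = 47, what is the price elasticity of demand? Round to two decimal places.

At Q = 47, P = 201 − 1.56(47) = 127.68.
dP/dQ = −1.56, so dQ/dP = 1/(−1.56) = -0.641.
ε = (dQ/dP)(P/Q) = (-0.641)(127.68/47).

-1.74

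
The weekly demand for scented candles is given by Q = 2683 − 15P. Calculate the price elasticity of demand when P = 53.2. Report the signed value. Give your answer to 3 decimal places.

-0.423

At P = 53.2, Q = 1885.
dQ/dP = −15.
ε = (dQ/dP)(P/Q) = (-15)(53.2/1885).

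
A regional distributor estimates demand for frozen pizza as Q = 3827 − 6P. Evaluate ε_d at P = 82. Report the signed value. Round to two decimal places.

-0.15

At P = 82, Q = 3335.
dQ/dP = −6.
ε = (dQ/dP)(P/Q) = (-6)(82/3335).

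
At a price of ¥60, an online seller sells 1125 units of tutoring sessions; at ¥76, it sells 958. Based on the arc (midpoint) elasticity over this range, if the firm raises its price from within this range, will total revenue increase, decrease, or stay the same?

Arc ε = (-167/16)(68.00/1041.5) ≈ -0.681.
|ε| = 0.68 < 1, so demand is inelastic. A price rise therefore raises total revenue.

increase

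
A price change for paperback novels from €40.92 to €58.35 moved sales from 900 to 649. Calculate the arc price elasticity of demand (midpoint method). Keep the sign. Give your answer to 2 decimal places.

ΔQ = 649 − 900 = -251; ΔP = 58.35 − 40.92 = 17.43.
Midpoints: P̄ = 49.64, Q̄ = 774.5.
ε = (ΔQ/ΔP)(P̄/Q̄) = (-251/17.43)(49.64/774.5).

-0.92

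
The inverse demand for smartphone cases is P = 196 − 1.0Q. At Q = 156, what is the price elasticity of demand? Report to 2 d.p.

-0.26

At Q = 156, P = 196 − 1.0(156) = 40.00.
dP/dQ = −1.0, so dQ/dP = 1/(−1.0) = -1.000.
ε = (dQ/dP)(P/Q) = (-1.000)(40.00/156).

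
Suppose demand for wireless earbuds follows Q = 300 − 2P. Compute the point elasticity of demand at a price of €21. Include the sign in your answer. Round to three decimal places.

At P = 21, Q = 258.
dQ/dP = −2.
ε = (dQ/dP)(P/Q) = (-2)(21/258).

-0.163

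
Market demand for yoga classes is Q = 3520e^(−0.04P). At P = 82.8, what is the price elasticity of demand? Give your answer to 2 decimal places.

-3.31

At P = 82.8, Q = 128.280.
dQ/dP = −0.04·3520e^(−0.04P) = −0.04Q = -5.131.
ε = (dQ/dP)(P/Q) = (-5.131)(82.8/128.280).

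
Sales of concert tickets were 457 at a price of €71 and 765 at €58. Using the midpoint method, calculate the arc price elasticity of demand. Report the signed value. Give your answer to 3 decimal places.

-2.501

ΔQ = 765 − 457 = 308; ΔP = 58 − 71 = -13.
Midpoints: P̄ = 64.50, Q̄ = 611.0.
ε = (ΔQ/ΔP)(P̄/Q̄) = (308/-13)(64.50/611.0).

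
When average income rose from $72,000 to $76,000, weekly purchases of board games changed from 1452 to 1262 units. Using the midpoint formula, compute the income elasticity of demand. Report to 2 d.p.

ΔQ = -190, ΔI = 4000. Midpoints: Ī = 74,000, Q̄ = 1357.0.
ε_I = (ΔQ/ΔI)(Ī/Q̄) = (-190/4000)(74000/1357.0).
ε_I < 0, so the good is inferior.

-2.59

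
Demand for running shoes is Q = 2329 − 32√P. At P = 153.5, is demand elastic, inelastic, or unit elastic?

Q = 1932.536, dQ/dP = -1.291.
ε = (dQ/dP)(P/Q) ≈ -0.103.
|ε| = 0.10 < 1.

inelastic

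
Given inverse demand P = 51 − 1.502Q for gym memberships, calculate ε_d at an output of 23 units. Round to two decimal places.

-0.48

At Q = 23, P = 51 − 1.502(23) = 16.45.
dP/dQ = −1.502, so dQ/dP = 1/(−1.502) = -0.666.
ε = (dQ/dP)(P/Q) = (-0.666)(16.45/23).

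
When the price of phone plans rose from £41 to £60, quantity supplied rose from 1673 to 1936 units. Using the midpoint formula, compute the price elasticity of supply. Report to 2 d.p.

0.39

ΔQ = 1936 − 1673 = 263; ΔP = 60 − 41 = 19.
Midpoints: P̄ = 50.50, Q̄ = 1804.5.
ε_s = (ΔQ/ΔP)(P̄/Q̄) = (263/19)(50.50/1804.5).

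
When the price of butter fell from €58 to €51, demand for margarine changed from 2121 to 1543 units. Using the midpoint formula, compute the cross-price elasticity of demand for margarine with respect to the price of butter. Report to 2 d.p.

2.46

ΔQ_x = 1543 − 2121 = -578; ΔP_y = 51 − 58 = -7.
Midpoints: P̄_y = 54.50, Q̄_x = 1832.0.
ε_xy = (ΔQ_x/ΔP_y)(P̄_y/Q̄_x) = (-578/-7)(54.50/1832.0).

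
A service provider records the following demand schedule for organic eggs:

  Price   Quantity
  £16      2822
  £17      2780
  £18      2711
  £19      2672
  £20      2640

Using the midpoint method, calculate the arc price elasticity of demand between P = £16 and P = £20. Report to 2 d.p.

-0.30

At P = 16, Q = 2822; at P = 20, Q = 2640.
ΔQ = -182, ΔP = 4. Midpoints: P̄ = 18.00, Q̄ = 2731.0.
ε = (ΔQ/ΔP)(P̄/Q̄) = (-182/4)(18.00/2731.0).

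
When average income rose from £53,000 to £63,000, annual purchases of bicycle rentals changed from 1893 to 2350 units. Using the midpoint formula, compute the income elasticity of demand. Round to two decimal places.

1.25

ΔQ = 457, ΔI = 10000. Midpoints: Ī = 58,000, Q̄ = 2121.5.
ε_I = (ΔQ/ΔI)(Ī/Q̄) = (457/10000)(58000/2121.5).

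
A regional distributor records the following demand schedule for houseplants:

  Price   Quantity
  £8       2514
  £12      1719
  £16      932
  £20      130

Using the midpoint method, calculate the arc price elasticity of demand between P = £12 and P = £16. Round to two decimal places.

-2.08

At P = 12, Q = 1719; at P = 16, Q = 932.
ΔQ = -787, ΔP = 4. Midpoints: P̄ = 14.00, Q̄ = 1325.5.
ε = (ΔQ/ΔP)(P̄/Q̄) = (-787/4)(14.00/1325.5).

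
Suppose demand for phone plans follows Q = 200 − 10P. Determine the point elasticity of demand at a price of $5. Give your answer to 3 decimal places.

At P = 5, Q = 150.
dQ/dP = −10.
ε = (dQ/dP)(P/Q) = (-10)(5/150).
|ε| < 1, so demand is inelastic at this price.

-0.333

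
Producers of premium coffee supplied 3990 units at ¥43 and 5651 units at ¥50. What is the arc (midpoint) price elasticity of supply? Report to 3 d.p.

ΔQ = 5651 − 3990 = 1661; ΔP = 50 − 43 = 7.
Midpoints: P̄ = 46.50, Q̄ = 4820.5.
ε_s = (ΔQ/ΔP)(P̄/Q̄) = (1661/7)(46.50/4820.5).

2.289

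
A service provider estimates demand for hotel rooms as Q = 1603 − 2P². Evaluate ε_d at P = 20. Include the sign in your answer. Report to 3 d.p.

At P = 20, Q = 803.
dQ/dP = −4P = -80.
ε = (dQ/dP)(P/Q) = (-80)(20/803).
|ε| > 1, so demand is elastic at this price.

-1.993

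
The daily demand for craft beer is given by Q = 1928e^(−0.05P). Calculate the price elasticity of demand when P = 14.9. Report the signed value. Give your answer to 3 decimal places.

-0.745

At P = 14.9, Q = 915.288.
dQ/dP = −0.05·1928e^(−0.05P) = −0.05Q = -45.764.
ε = (dQ/dP)(P/Q) = (-45.764)(14.9/915.288).
|ε| < 1, so demand is inelastic at this price.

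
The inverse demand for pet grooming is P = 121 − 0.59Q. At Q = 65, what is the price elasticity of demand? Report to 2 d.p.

At Q = 65, P = 121 − 0.59(65) = 82.65.
dP/dQ = −0.59, so dQ/dP = 1/(−0.59) = -1.695.
ε = (dQ/dP)(P/Q) = (-1.695)(82.65/65).

-2.16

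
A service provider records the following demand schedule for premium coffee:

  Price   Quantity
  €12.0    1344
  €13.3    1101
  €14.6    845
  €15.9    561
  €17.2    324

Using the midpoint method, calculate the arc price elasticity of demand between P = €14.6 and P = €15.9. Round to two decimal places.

At P = 14.6, Q = 845; at P = 15.9, Q = 561.
ΔQ = -284, ΔP = 1.3. Midpoints: P̄ = 15.25, Q̄ = 703.0.
ε = (ΔQ/ΔP)(P̄/Q̄) = (-284/1.3)(15.25/703.0).

-4.74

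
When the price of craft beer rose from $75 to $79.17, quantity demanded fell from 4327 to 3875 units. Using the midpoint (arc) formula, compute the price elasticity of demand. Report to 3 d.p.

-2.037

ΔQ = 3875 − 4327 = -452; ΔP = 79.17 − 75 = 4.17.
Midpoints: P̄ = 77.09, Q̄ = 4101.0.
ε = (ΔQ/ΔP)(P̄/Q̄) = (-452/4.17)(77.09/4101.0).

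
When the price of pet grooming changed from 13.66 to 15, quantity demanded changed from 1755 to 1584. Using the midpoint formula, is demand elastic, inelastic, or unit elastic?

Arc ε ≈ -1.095.
|ε| = 1.10 > 1.

elastic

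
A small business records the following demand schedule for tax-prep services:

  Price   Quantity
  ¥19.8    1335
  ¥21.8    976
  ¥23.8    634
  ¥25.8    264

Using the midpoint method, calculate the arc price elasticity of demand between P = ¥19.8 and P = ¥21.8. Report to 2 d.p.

At P = 19.8, Q = 1335; at P = 21.8, Q = 976.
ΔQ = -359, ΔP = 2.0. Midpoints: P̄ = 20.80, Q̄ = 1155.5.
ε = (ΔQ/ΔP)(P̄/Q̄) = (-359/2.0)(20.80/1155.5).

-3.23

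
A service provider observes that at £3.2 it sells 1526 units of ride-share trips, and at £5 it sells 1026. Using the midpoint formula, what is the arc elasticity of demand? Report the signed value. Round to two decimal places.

-0.89

ΔQ = 1026 − 1526 = -500; ΔP = 5 − 3.2 = 1.8.
Midpoints: P̄ = 4.10, Q̄ = 1276.0.
ε = (ΔQ/ΔP)(P̄/Q̄) = (-500/1.8)(4.10/1276.0).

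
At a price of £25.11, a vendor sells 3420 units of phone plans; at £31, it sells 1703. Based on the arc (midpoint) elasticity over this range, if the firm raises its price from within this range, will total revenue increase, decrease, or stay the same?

decrease

Arc ε = (-1717/5.89)(28.05/2561.5) ≈ -3.193.
|ε| = 3.19 > 1, so demand is elastic. A price rise therefore reduces total revenue.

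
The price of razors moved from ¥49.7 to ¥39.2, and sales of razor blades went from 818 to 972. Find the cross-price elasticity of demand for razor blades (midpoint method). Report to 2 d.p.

-0.73

ΔQ_x = 972 − 818 = 154; ΔP_y = 39.2 − 49.7 = -10.5.
Midpoints: P̄_y = 44.45, Q̄_x = 895.0.
ε_xy = (ΔQ_x/ΔP_y)(P̄_y/Q̄_x) = (154/-10.5)(44.45/895.0).
ε_xy < 0, so the goods are complements.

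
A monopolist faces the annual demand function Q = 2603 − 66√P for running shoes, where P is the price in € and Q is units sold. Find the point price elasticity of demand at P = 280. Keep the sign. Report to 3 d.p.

At P = 280, Q = 1498.609.
dQ/dP = −66/(2√P) = -1.972.
ε = (dQ/dP)(P/Q) = (-1.972)(280/1498.609).
|ε| < 1, so demand is inelastic at this price.

-0.368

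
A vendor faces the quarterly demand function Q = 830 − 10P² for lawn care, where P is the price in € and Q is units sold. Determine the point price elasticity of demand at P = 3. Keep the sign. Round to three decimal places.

-0.243

At P = 3, Q = 740.
dQ/dP = −20P = -60.
ε = (dQ/dP)(P/Q) = (-60)(3/740).
|ε| < 1, so demand is inelastic at this price.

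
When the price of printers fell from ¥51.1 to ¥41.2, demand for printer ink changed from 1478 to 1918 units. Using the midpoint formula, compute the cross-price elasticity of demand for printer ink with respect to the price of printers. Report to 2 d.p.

-1.21

ΔQ_x = 1918 − 1478 = 440; ΔP_y = 41.2 − 51.1 = -9.9.
Midpoints: P̄_y = 46.15, Q̄_x = 1698.0.
ε_xy = (ΔQ_x/ΔP_y)(P̄_y/Q̄_x) = (440/-9.9)(46.15/1698.0).
ε_xy < 0, so the goods are complements.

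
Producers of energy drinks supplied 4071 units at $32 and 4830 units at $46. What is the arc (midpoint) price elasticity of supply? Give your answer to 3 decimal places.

0.475

ΔQ = 4830 − 4071 = 759; ΔP = 46 − 32 = 14.
Midpoints: P̄ = 39.00, Q̄ = 4450.5.
ε_s = (ΔQ/ΔP)(P̄/Q̄) = (759/14)(39.00/4450.5).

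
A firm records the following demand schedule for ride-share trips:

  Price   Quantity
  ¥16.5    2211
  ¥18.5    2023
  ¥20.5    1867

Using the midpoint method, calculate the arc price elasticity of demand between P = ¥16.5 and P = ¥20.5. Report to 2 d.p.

At P = 16.5, Q = 2211; at P = 20.5, Q = 1867.
ΔQ = -344, ΔP = 4.0. Midpoints: P̄ = 18.50, Q̄ = 2039.0.
ε = (ΔQ/ΔP)(P̄/Q̄) = (-344/4.0)(18.50/2039.0).

-0.78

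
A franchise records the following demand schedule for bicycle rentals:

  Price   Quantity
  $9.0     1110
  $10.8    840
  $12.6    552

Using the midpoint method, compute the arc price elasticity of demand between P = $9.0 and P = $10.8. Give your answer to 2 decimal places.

-1.52

At P = 9.0, Q = 1110; at P = 10.8, Q = 840.
ΔQ = -270, ΔP = 1.8. Midpoints: P̄ = 9.90, Q̄ = 975.0.
ε = (ΔQ/ΔP)(P̄/Q̄) = (-270/1.8)(9.90/975.0).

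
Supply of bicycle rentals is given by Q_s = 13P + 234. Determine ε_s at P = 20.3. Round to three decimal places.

At P = 20.3, Q_s = 497.90.
dQ_s/dP = 13.
ε_s = (dQ_s/dP)(P/Q_s) = (13)(20.3/497.90).

0.530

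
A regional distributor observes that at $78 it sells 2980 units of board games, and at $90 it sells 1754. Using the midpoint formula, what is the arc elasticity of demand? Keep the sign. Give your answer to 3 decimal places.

ΔQ = 1754 − 2980 = -1226; ΔP = 90 − 78 = 12.
Midpoints: P̄ = 84.00, Q̄ = 2367.0.
ε = (ΔQ/ΔP)(P̄/Q̄) = (-1226/12)(84.00/2367.0).

-3.626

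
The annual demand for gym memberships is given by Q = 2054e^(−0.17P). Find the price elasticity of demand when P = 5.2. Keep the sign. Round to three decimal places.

-0.884

At P = 5.2, Q = 848.563.
dQ/dP = −0.17·2054e^(−0.17P) = −0.17Q = -144.256.
ε = (dQ/dP)(P/Q) = (-144.256)(5.2/848.563).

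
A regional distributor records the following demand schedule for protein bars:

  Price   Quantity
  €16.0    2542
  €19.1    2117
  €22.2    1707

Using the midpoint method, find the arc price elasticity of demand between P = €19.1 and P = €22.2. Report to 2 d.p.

-1.43

At P = 19.1, Q = 2117; at P = 22.2, Q = 1707.
ΔQ = -410, ΔP = 3.1. Midpoints: P̄ = 20.65, Q̄ = 1912.0.
ε = (ΔQ/ΔP)(P̄/Q̄) = (-410/3.1)(20.65/1912.0).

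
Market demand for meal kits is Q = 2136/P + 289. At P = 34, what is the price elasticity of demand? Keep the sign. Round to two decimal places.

-0.18

At P = 34, Q = 351.824.
dQ/dP = −2136/P² = -1.848.
ε = (dQ/dP)(P/Q) = (-1.848)(34/351.824).
|ε| < 1, so demand is inelastic at this price.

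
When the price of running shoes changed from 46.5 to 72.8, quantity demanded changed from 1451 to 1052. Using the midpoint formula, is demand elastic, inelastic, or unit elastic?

Arc ε ≈ -0.723.
|ε| = 0.72 < 1.

inelastic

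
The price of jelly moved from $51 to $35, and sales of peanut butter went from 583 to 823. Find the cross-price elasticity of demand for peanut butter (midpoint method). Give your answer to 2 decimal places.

ΔQ_x = 823 − 583 = 240; ΔP_y = 35 − 51 = -16.
Midpoints: P̄_y = 43.00, Q̄_x = 703.0.
ε_xy = (ΔQ_x/ΔP_y)(P̄_y/Q̄_x) = (240/-16)(43.00/703.0).
ε_xy < 0, so the goods are complements.

-0.92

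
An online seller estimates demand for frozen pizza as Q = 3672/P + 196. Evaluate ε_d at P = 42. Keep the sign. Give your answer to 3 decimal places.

At P = 42, Q = 283.429.
dQ/dP = −3672/P² = -2.082.
ε = (dQ/dP)(P/Q) = (-2.082)(42/283.429).

-0.308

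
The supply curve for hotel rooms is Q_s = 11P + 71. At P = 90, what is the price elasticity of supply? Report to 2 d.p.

At P = 90, Q_s = 1061.
dQ_s/dP = 11.
ε_s = (dQ_s/dP)(P/Q_s) = (11)(90/1061).

0.93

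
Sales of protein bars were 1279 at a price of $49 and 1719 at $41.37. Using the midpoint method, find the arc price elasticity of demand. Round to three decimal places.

ΔQ = 1719 − 1279 = 440; ΔP = 41.37 − 49 = -7.63.
Midpoints: P̄ = 45.19, Q̄ = 1499.0.
ε = (ΔQ/ΔP)(P̄/Q̄) = (440/-7.63)(45.19/1499.0).

-1.738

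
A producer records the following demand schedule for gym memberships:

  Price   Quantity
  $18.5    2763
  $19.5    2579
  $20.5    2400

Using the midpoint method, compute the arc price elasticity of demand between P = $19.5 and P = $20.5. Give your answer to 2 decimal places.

-1.44

At P = 19.5, Q = 2579; at P = 20.5, Q = 2400.
ΔQ = -179, ΔP = 1.0. Midpoints: P̄ = 20.00, Q̄ = 2489.5.
ε = (ΔQ/ΔP)(P̄/Q̄) = (-179/1.0)(20.00/2489.5).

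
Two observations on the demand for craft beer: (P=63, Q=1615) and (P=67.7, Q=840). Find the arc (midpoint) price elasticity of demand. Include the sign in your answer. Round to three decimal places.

-8.779

ΔQ = 840 − 1615 = -775; ΔP = 67.7 − 63 = 4.7.
Midpoints: P̄ = 65.35, Q̄ = 1227.5.
ε = (ΔQ/ΔP)(P̄/Q̄) = (-775/4.7)(65.35/1227.5).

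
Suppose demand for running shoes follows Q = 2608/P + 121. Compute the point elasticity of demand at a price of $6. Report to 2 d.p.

-0.78

At P = 6, Q = 555.667.
dQ/dP = −2608/P² = -72.444.
ε = (dQ/dP)(P/Q) = (-72.444)(6/555.667).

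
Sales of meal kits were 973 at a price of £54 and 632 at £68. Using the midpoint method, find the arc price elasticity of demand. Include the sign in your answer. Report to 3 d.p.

-1.851

ΔQ = 632 − 973 = -341; ΔP = 68 − 54 = 14.
Midpoints: P̄ = 61.00, Q̄ = 802.5.
ε = (ΔQ/ΔP)(P̄/Q̄) = (-341/14)(61.00/802.5).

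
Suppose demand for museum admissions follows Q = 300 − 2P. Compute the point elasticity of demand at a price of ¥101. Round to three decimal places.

At P = 101, Q = 98.
dQ/dP = −2.
ε = (dQ/dP)(P/Q) = (-2)(101/98).

-2.061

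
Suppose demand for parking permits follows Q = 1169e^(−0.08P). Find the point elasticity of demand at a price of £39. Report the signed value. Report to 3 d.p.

At P = 39, Q = 51.620.
dQ/dP = −0.08·1169e^(−0.08P) = −0.08Q = -4.130.
ε = (dQ/dP)(P/Q) = (-4.130)(39/51.620).

-3.120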